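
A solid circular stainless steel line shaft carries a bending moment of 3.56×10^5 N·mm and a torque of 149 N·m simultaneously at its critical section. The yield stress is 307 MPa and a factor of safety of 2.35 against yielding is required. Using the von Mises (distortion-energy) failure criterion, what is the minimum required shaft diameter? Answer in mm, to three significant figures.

σ_allow = σ_y/n = 307/2.35 = 130.6 MPa.
For a solid shaft σ_b = 32M/(πd³) and τ = 16T/(πd³), so the von Mises stress is σ' = (16/πd³)·√(4M²+3T²).
√(4M²+3T²) = √(4×(356000)² + 3×(149000)²) = 757300 N·mm.
d³ = 16×757300/(π×130.6) = 29520 mm³.
d = 30.91 mm.

d = 30.9 mm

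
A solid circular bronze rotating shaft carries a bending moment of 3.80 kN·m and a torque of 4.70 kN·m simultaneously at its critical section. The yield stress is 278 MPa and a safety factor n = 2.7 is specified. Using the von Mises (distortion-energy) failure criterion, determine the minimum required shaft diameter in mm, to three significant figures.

d = 82.0 mm

σ_allow = σ_y/n = 278/2.7 = 103.0 MPa.
For a solid shaft σ_b = 32M/(πd³) and τ = 16T/(πd³), so the von Mises stress is σ' = (16/πd³)·√(4M²+3T²).
√(4M²+3T²) = √(4×(3.800×10^6)² + 3×(4.700×10^6)²) = 1.114×10^7 N·mm.
d³ = 16×1.114×10^7/(π×103.0) = 550900 mm³.
d = 81.98 mm.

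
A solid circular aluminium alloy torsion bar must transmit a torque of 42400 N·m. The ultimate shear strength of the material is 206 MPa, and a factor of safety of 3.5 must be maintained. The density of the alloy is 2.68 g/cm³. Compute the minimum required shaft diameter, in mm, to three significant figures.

Allowable shear stress τ_allow = 206/3.5 = 58.86 MPa.
For a solid shaft τ = 16T/(πd³), so d³ = 16T/(π τ_allow) = 16×4.2400×10^7/(π×58.86) = 3.669×10^6 mm³.
d = (3.669×10^6)^(1/3) = 154.2 mm.

d = 154 mm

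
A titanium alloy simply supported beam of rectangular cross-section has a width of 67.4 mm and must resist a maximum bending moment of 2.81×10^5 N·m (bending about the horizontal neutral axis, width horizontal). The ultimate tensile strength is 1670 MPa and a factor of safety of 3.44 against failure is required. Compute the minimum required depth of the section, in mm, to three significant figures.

σ_allow = 1670/3.44 = 485.5 MPa.
For a rectangular section σ = 6M/(bh²), so h² = 6M/(b σ_allow) = 6×2.8100×10^8/(67.4×485.5) = 51530 mm².
h = 227.0 mm.

h = 227 mm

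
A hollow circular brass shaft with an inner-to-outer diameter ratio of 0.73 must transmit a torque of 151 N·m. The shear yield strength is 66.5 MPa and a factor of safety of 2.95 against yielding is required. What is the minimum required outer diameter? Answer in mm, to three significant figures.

d_o = 36.3 mm

τ_allow = 66.5/2.95 = 22.54 MPa.
For a hollow shaft τ = 16T/[πd_o³(1−k⁴)] with k = 0.73, so 1−k⁴ = 0.7160.
d_o³ = 16T/[π τ_allow (1−k⁴)] = 16×151000/(π×22.54×0.7160) = 47650 mm³.
d_o = 36.25 mm.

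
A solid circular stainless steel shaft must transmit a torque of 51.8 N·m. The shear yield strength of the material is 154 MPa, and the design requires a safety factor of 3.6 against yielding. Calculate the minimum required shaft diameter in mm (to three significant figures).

Allowable shear stress τ_allow = 154/3.6 = 42.78 MPa.
For a solid shaft τ = 16T/(πd³), so d³ = 16T/(π τ_allow) = 16×51800/(π×42.78) = 6167 mm³.
d = (6167)^(1/3) = 18.34 mm.

d = 18.3 mm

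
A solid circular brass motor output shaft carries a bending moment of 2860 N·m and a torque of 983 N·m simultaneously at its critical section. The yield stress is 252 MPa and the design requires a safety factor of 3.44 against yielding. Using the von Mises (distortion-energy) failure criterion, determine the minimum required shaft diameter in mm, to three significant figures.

σ_allow = σ_y/n = 252/3.44 = 73.26 MPa.
For a solid shaft σ_b = 32M/(πd³) and τ = 16T/(πd³), so the von Mises stress is σ' = (16/πd³)·√(4M²+3T²).
√(4M²+3T²) = √(4×(2.860×10^6)² + 3×(983000)²) = 5.968×10^6 N·mm.
d³ = 16×5.968×10^6/(π×73.26) = 414900 mm³.
d = 74.59 mm.

d = 74.6 mm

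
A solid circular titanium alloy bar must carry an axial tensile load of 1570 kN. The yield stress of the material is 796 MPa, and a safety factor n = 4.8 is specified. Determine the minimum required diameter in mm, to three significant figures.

d = 110 mm

Allowable stress σ_allow = 796/4.8 = 165.8 MPa.
Required area A = F/σ_allow = 1570000/165.8 = 9467 mm².
A = πd²/4 → d = √(4A/π) = 109.8 mm.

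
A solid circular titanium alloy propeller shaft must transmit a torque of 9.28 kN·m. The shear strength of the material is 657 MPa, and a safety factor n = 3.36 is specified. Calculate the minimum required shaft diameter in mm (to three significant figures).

Allowable shear stress τ_allow = 657/3.36 = 195.5 MPa.
For a solid shaft τ = 16T/(πd³), so d³ = 16T/(π τ_allow) = 16×9280000/(π×195.5) = 241700 mm³.
d = (241700)^(1/3) = 62.29 mm.

d = 62.3 mm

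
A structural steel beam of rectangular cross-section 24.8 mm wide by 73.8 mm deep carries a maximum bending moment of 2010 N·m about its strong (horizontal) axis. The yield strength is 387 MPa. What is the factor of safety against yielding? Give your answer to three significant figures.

Section modulus S = bh²/6 = 24.8×73.8²/6 = 22510 mm³.
σ = M/S = 2010000/22510 = 89.29 MPa.
n = 387/89.29 = 4.334.

n = 4.33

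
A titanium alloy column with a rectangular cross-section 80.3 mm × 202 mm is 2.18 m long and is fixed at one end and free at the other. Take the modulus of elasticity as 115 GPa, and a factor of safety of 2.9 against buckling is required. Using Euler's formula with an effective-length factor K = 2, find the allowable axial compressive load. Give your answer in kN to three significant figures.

Buckling occurs about the weak axis: I_min = h·b³/12 = 202×80.3³/12 = 8.716×10^6 mm⁴ (b = 80.3 mm is the smaller dimension).
Effective length L_e = KL = 2×2.18 m = 4360 mm.
Euler critical load P_cr = π²EI/L_e² = π²×115000×8.716×10^6/4360² = 520400 N.
P_allow = P_cr/n = 520400/2.9 = 179400 N.

P_allow = 179 kN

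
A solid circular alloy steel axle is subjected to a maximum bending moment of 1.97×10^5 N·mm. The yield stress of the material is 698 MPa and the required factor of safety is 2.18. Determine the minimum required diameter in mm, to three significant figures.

σ_allow = 698/2.18 = 320.2 MPa.
For a solid circular section σ = 32M/(πd³), so d³ = 32M/(π σ_allow) = 32×197000/(π×320.2) = 6267 mm³.
d = 18.44 mm.

d = 18.4 mm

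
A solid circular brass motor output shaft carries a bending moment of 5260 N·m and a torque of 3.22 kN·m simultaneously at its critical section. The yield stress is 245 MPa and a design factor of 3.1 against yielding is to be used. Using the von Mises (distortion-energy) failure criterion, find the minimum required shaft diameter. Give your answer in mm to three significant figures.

σ_allow = σ_y/n = 245/3.1 = 79.03 MPa.
For a solid shaft σ_b = 32M/(πd³) and τ = 16T/(πd³), so the von Mises stress is σ' = (16/πd³)·√(4M²+3T²).
√(4M²+3T²) = √(4×(5.260×10^6)² + 3×(3.220×10^6)²) = 1.191×10^7 N·mm.
d³ = 16×1.191×10^7/(π×79.03) = 767300 mm³.
d = 91.55 mm.

d = 91.5 mm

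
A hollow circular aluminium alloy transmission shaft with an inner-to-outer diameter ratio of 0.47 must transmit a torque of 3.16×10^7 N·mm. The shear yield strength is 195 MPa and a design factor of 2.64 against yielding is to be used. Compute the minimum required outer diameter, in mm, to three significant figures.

τ_allow = 195/2.64 = 73.86 MPa.
For a hollow shaft τ = 16T/[πd_o³(1−k⁴)] with k = 0.47, so 1−k⁴ = 0.9512.
d_o³ = 16T/[π τ_allow (1−k⁴)] = 16×3.1600×10^7/(π×73.86×0.9512) = 2.291×10^6 mm³.
d_o = 131.8 mm.

d_o = 132 mm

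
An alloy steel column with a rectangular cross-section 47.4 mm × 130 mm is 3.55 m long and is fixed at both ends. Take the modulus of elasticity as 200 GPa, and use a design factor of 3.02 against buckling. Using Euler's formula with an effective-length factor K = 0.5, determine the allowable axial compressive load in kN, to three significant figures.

Buckling occurs about the weak axis: I_min = h·b³/12 = 130×47.4³/12 = 1.154×10^6 mm⁴ (b = 47.4 mm is the smaller dimension).
Effective length L_e = KL = 0.5×3.55 m = 1775 mm.
Euler critical load P_cr = π²EI/L_e² = π²×200000×1.154×10^6/1775² = 722800 N.
P_allow = P_cr/n = 722800/3.02 = 239300 N.

P_allow = 239 kN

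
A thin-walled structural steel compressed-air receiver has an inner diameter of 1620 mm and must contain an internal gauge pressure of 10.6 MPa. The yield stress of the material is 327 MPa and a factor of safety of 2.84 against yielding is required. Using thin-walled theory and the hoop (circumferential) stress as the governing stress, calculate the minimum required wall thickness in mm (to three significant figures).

σ_allow = 327/2.84 = 115.1 MPa.
Hoop stress σ_h = pD/(2t), so t = pD/(2σ_allow) = 10.6×1620/(2×115.1) = 74.57 mm.

t = 74.6 mm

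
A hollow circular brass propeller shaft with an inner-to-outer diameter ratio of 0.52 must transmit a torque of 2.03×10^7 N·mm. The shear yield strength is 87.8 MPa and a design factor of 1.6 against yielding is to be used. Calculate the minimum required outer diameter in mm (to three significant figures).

d_o = 127 mm

τ_allow = 87.8/1.6 = 54.87 MPa.
For a hollow shaft τ = 16T/[πd_o³(1−k⁴)] with k = 0.52, so 1−k⁴ = 0.9269.
d_o³ = 16T/[π τ_allow (1−k⁴)] = 16×2.0300×10^7/(π×54.87×0.9269) = 2.033×10^6 mm³.
d_o = 126.7 mm.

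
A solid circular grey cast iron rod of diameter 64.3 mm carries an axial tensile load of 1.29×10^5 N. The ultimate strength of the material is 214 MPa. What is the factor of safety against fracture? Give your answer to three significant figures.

n = 5.39

A = πd²/4 = 3247 mm².
σ = F/A = 129000/3247 = 39.73 MPa.
n = 214/39.73 = 5.387.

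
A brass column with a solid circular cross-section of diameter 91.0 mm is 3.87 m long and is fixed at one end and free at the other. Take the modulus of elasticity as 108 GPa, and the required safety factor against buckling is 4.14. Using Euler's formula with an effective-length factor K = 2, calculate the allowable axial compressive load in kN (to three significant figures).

P_allow = 14.5 kN

I = πd⁴/64 = π×91.0⁴/64 = 3.366×10^6 mm⁴.
Effective length L_e = KL = 2×3.87 m = 7740 mm.
Euler critical load P_cr = π²EI/L_e² = π²×108000×3.366×10^6/7740² = 59890 N.
P_allow = P_cr/n = 59890/4.14 = 14470 N.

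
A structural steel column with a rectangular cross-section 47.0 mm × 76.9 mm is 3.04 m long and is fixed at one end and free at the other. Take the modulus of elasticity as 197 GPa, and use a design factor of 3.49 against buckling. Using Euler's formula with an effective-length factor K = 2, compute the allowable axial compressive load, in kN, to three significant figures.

P_allow = 10.0 kN

Buckling occurs about the weak axis: I_min = h·b³/12 = 76.9×47.0³/12 = 665300 mm⁴ (b = 47.0 mm is the smaller dimension).
Effective length L_e = KL = 2×3.04 m = 6080 mm.
Euler critical load P_cr = π²EI/L_e² = π²×197000×665300/6080² = 34990 N.
P_allow = P_cr/n = 34990/3.49 = 10030 N.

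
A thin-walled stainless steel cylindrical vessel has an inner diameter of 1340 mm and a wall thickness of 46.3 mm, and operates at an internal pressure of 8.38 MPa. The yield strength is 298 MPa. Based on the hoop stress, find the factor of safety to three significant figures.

n = 2.46

σ_h = pD/(2t) = 8.38×1340/(2×46.3) = 121.3 MPa.
n = 298/121.3 = 2.457.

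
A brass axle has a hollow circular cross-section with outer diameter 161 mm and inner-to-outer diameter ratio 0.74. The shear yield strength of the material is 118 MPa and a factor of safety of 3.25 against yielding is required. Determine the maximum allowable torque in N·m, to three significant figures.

T_allow = 20800 N·m

τ_allow = 118/3.25 = 36.31 MPa.
For a hollow shaft T_allow = τ_allow·πd_o³(1−k⁴)/16 with 1−k⁴ = 0.7001, so πd_o³(1−k⁴)/16 = 573700 mm³.
T_allow = 36.31×573700 = 2.083×10^7 N·mm = 20830 N·m.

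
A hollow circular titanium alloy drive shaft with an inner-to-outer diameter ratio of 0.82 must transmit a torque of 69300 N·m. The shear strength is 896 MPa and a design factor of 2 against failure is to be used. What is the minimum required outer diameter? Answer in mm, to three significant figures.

d_o = 113 mm

τ_allow = 896/2 = 448.0 MPa.
For a hollow shaft τ = 16T/[πd_o³(1−k⁴)] with k = 0.82, so 1−k⁴ = 0.5479.
d_o³ = 16T/[π τ_allow (1−k⁴)] = 16×6.9300×10^7/(π×448.0×0.5479) = 1.438×10^6 mm³.
d_o = 112.9 mm.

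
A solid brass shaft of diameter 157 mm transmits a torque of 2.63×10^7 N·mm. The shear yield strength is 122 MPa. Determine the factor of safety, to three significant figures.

n = 3.52

τ = 16T/(πd³) = 16×2.6300×10^7/(π×157³) = 34.61 MPa.
n = τ_limit/τ = 122/34.61 = 3.525.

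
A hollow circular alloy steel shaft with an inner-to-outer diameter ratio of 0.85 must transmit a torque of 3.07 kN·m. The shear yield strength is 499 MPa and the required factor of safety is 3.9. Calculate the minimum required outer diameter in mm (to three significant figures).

τ_allow = 499/3.9 = 127.9 MPa.
For a hollow shaft τ = 16T/[πd_o³(1−k⁴)] with k = 0.85, so 1−k⁴ = 0.4780.
d_o³ = 16T/[π τ_allow (1−k⁴)] = 16×3070000/(π×127.9×0.4780) = 255700 mm³.
d_o = 63.47 mm.

d_o = 63.5 mm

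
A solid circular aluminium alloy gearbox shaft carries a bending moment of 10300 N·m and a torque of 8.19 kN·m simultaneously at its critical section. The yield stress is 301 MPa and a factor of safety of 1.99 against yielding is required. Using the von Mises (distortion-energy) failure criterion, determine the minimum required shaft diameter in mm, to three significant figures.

σ_allow = σ_y/n = 301/1.99 = 151.3 MPa.
For a solid shaft σ_b = 32M/(πd³) and τ = 16T/(πd³), so the von Mises stress is σ' = (16/πd³)·√(4M²+3T²).
√(4M²+3T²) = √(4×(1.030×10^7)² + 3×(8.190×10^6)²) = 2.501×10^7 N·mm.
d³ = 16×2.501×10^7/(π×151.3) = 842200 mm³.
d = 94.44 mm.

d = 94.4 mm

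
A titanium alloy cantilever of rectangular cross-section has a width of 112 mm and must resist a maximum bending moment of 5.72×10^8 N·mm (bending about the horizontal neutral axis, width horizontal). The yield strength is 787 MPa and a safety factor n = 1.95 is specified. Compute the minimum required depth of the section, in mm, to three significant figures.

σ_allow = 787/1.95 = 403.6 MPa.
For a rectangular section σ = 6M/(bh²), so h² = 6M/(b σ_allow) = 6×5.7200×10^8/(112×403.6) = 75930 mm².
h = 275.5 mm.

h = 276 mm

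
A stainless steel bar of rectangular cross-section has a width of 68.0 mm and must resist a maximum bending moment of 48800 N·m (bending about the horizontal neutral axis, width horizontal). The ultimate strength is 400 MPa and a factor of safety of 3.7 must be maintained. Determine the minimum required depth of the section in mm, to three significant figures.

h = 200 mm

σ_allow = 400/3.7 = 108.1 MPa.
For a rectangular section σ = 6M/(bh²), so h² = 6M/(b σ_allow) = 6×4.8800×10^7/(68.0×108.1) = 39830 mm².
h = 199.6 mm.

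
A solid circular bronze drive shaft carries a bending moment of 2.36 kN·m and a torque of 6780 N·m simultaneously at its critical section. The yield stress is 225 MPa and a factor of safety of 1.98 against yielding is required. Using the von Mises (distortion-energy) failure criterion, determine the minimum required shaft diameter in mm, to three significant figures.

d = 82.8 mm

σ_allow = σ_y/n = 225/1.98 = 113.6 MPa.
For a solid shaft σ_b = 32M/(πd³) and τ = 16T/(πd³), so the von Mises stress is σ' = (16/πd³)·√(4M²+3T²).
√(4M²+3T²) = √(4×(2.360×10^6)² + 3×(6.780×10^6)²) = 1.266×10^7 N·mm.
d³ = 16×1.266×10^7/(π×113.6) = 567200 mm³.
d = 82.78 mm.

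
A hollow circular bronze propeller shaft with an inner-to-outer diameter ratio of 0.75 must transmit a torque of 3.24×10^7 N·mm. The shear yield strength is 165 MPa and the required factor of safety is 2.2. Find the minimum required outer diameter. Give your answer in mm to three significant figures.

τ_allow = 165/2.2 = 75.00 MPa.
For a hollow shaft τ = 16T/[πd_o³(1−k⁴)] with k = 0.75, so 1−k⁴ = 0.6836.
d_o³ = 16T/[π τ_allow (1−k⁴)] = 16×3.2400×10^7/(π×75.00×0.6836) = 3.219×10^6 mm³.
d_o = 147.6 mm.

d_o = 148 mm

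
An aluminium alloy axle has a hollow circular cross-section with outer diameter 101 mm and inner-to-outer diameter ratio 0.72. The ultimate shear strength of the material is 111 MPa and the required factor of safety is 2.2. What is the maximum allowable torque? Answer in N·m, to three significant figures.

T_allow = 7460 N·m

τ_allow = 111/2.2 = 50.45 MPa.
For a hollow shaft T_allow = τ_allow·πd_o³(1−k⁴)/16 with 1−k⁴ = 0.7313, so πd_o³(1−k⁴)/16 = 147900 mm³.
T_allow = 50.45×147900 = 7.464×10^6 N·mm = 7464 N·m.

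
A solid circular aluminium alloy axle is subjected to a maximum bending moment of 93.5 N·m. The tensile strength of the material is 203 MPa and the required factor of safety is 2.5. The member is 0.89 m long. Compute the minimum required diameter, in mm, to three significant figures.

d = 22.7 mm

σ_allow = 203/2.5 = 81.20 MPa.
For a solid circular section σ = 32M/(πd³), so d³ = 32M/(π σ_allow) = 32×93500/(π×81.20) = 11730 mm³.
d = 22.72 mm.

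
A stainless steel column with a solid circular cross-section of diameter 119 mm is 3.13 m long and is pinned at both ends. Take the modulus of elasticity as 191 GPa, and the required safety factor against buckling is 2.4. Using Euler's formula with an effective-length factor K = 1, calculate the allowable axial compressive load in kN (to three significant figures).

P_allow = 789 kN

I = πd⁴/64 = π×119⁴/64 = 9.844×10^6 mm⁴.
Effective length L_e = KL = 1×3.13 m = 3130 mm.
Euler critical load P_cr = π²EI/L_e² = π²×191000×9.844×10^6/3130² = 1.894×10^6 N.
P_allow = P_cr/n = 1.894×10^6/2.4 = 789200 N.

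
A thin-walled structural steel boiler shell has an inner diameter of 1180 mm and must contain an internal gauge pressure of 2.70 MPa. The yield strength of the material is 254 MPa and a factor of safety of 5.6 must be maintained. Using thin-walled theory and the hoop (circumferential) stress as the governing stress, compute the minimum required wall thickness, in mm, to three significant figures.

σ_allow = 254/5.6 = 45.36 MPa.
Hoop stress σ_h = pD/(2t), so t = pD/(2σ_allow) = 2.70×1180/(2×45.36) = 35.12 mm.

t = 35.1 mm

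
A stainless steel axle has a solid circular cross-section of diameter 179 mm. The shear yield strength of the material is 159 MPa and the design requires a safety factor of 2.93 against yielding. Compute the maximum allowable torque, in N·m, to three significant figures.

τ_allow = 159/2.93 = 54.27 MPa.
For a solid shaft T_allow = τ_allow·πd³/16; πd³/16 = π×179³/16 = 1.126×10^6 mm³.
T_allow = 54.27×1.126×10^6 = 6.111×10^7 N·mm = 61110 N·m.

T_allow = 61100 N·m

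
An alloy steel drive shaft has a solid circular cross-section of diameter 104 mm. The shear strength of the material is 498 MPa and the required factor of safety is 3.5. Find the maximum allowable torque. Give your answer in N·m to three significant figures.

T_allow = 31400 N·m

τ_allow = 498/3.5 = 142.3 MPa.
For a solid shaft T_allow = τ_allow·πd³/16; πd³/16 = π×104³/16 = 220900 mm³.
T_allow = 142.3×220900 = 3.143×10^7 N·mm = 31430 N·m.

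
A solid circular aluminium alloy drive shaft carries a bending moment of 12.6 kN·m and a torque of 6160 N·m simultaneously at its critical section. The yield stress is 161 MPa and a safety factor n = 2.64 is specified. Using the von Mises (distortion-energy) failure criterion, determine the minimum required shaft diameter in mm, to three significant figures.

σ_allow = σ_y/n = 161/2.64 = 60.98 MPa.
For a solid shaft σ_b = 32M/(πd³) and τ = 16T/(πd³), so the von Mises stress is σ' = (16/πd³)·√(4M²+3T²).
√(4M²+3T²) = √(4×(1.260×10^7)² + 3×(6.160×10^6)²) = 2.737×10^7 N·mm.
d³ = 16×2.737×10^7/(π×60.98) = 2.285×10^6 mm³.
d = 131.7 mm.

d = 132 mm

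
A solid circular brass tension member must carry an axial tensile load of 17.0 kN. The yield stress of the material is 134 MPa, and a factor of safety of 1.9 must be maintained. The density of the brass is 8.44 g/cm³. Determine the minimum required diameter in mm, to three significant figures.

Allowable stress σ_allow = 134/1.9 = 70.53 MPa.
Required area A = F/σ_allow = 17000/70.53 = 241.0 mm².
A = πd²/4 → d = √(4A/π) = 17.52 mm.

d = 17.5 mm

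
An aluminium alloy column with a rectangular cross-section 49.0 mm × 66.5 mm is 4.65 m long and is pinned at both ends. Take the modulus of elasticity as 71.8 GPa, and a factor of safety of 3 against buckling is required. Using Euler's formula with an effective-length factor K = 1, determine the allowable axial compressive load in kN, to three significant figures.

P_allow = 7.12 kN

Buckling occurs about the weak axis: I_min = h·b³/12 = 66.5×49.0³/12 = 652000 mm⁴ (b = 49.0 mm is the smaller dimension).
Effective length L_e = KL = 1×4.65 m = 4650 mm.
Euler critical load P_cr = π²EI/L_e² = π²×71800×652000/4650² = 21370 N.
P_allow = P_cr/n = 21370/3 = 7122 N.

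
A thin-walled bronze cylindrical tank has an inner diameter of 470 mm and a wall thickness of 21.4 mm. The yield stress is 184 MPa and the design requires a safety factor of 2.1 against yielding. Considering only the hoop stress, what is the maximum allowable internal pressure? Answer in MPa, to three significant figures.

p_allow = 7.98 MPa

σ_allow = 184/2.1 = 87.62 MPa.
σ_h = pD/(2t) → p_allow = 2σ_allow t/D = 2×87.62×21.4/470 = 7.979 MPa.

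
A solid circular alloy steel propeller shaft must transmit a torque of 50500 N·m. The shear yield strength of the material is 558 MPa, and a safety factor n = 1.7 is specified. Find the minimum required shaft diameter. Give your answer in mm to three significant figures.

d = 92.2 mm

Allowable shear stress τ_allow = 558/1.7 = 328.2 MPa.
For a solid shaft τ = 16T/(πd³), so d³ = 16T/(π τ_allow) = 16×5.0500×10^7/(π×328.2) = 783600 mm³.
d = (783600)^(1/3) = 92.19 mm.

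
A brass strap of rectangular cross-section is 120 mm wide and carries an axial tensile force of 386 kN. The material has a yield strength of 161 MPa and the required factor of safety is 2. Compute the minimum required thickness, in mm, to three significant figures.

σ_allow = 161/2 = 80.50 MPa.
Required area A = F/σ_allow = 386000/80.50 = 4795 mm².
t = A/w = 4795/120 = 39.96 mm.

t = 40.0 mm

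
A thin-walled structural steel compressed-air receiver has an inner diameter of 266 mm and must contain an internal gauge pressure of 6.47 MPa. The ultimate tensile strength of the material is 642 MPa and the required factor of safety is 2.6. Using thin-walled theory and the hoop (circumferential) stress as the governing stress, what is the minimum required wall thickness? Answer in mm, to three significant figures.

σ_allow = 642/2.6 = 246.9 MPa.
Hoop stress σ_h = pD/(2t), so t = pD/(2σ_allow) = 6.47×266/(2×246.9) = 3.485 mm.

t = 3.48 mm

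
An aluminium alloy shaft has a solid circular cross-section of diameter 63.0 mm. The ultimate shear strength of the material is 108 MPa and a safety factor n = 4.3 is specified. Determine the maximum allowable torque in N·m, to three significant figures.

τ_allow = 108/4.3 = 25.12 MPa.
For a solid shaft T_allow = τ_allow·πd³/16; πd³/16 = π×63.0³/16 = 49100 mm³.
T_allow = 25.12×49100 = 1.233×10^6 N·mm = 1233 N·m.

T_allow = 1230 N·m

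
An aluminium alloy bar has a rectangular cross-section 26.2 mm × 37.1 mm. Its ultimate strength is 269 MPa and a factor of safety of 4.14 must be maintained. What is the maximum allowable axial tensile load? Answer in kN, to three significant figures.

σ_allow = 269/4.14 = 64.98 MPa.
A = 26.2×37.1 = 972.0 mm².
F_allow = σ_allow × A = 64.98×972.0 = 63160 N.

F_allow = 63.2 kN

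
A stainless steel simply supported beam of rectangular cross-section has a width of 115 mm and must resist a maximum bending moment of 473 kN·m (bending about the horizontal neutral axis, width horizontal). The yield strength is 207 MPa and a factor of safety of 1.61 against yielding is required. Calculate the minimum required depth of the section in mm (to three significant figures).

σ_allow = 207/1.61 = 128.6 MPa.
For a rectangular section σ = 6M/(bh²), so h² = 6M/(b σ_allow) = 6×4.7300×10^8/(115×128.6) = 191900 mm².
h = 438.1 mm.

h = 438 mm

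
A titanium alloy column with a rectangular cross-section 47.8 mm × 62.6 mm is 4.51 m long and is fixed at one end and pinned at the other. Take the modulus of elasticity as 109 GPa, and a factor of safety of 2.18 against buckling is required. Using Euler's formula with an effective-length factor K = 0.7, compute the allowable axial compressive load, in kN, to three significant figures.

Buckling occurs about the weak axis: I_min = h·b³/12 = 62.6×47.8³/12 = 569700 mm⁴ (b = 47.8 mm is the smaller dimension).
Effective length L_e = KL = 0.7×4.51 m = 3157 mm.
Euler critical load P_cr = π²EI/L_e² = π²×109000×569700/3157² = 61500 N.
P_allow = P_cr/n = 61500/2.18 = 28210 N.

P_allow = 28.2 kN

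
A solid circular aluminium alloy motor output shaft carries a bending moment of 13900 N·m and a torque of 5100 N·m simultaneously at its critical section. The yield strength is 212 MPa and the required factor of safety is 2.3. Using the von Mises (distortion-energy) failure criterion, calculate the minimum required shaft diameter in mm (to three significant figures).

σ_allow = σ_y/n = 212/2.3 = 92.17 MPa.
For a solid shaft σ_b = 32M/(πd³) and τ = 16T/(πd³), so the von Mises stress is σ' = (16/πd³)·√(4M²+3T²).
√(4M²+3T²) = √(4×(1.390×10^7)² + 3×(5.100×10^6)²) = 2.917×10^7 N·mm.
d³ = 16×2.917×10^7/(π×92.17) = 1.612×10^6 mm³.
d = 117.2 mm.

d = 117 mm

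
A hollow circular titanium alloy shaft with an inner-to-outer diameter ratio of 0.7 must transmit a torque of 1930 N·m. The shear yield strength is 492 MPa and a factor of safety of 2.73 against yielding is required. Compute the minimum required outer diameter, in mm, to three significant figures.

τ_allow = 492/2.73 = 180.2 MPa.
For a hollow shaft τ = 16T/[πd_o³(1−k⁴)] with k = 0.7, so 1−k⁴ = 0.7599.
d_o³ = 16T/[π τ_allow (1−k⁴)] = 16×1930000/(π×180.2×0.7599) = 71770 mm³.
d_o = 41.56 mm.

d_o = 41.6 mm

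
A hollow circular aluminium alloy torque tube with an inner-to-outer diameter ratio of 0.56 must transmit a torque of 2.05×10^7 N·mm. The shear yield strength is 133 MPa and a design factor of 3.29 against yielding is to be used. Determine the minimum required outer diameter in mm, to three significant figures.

τ_allow = 133/3.29 = 40.43 MPa.
For a hollow shaft τ = 16T/[πd_o³(1−k⁴)] with k = 0.56, so 1−k⁴ = 0.9017.
d_o³ = 16T/[π τ_allow (1−k⁴)] = 16×2.0500×10^7/(π×40.43×0.9017) = 2.864×10^6 mm³.
d_o = 142.0 mm.

d_o = 142 mm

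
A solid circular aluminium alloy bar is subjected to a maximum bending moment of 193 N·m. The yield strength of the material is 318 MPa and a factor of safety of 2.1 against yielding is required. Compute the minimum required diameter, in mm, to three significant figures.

σ_allow = 318/2.1 = 151.4 MPa.
For a solid circular section σ = 32M/(πd³), so d³ = 32M/(π σ_allow) = 32×193000/(π×151.4) = 12980 mm³.
d = 23.50 mm.

d = 23.5 mm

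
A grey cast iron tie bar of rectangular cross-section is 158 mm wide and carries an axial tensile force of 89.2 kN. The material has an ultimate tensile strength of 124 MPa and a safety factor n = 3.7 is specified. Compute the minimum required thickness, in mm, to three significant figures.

t = 16.8 mm

σ_allow = 124/3.7 = 33.51 MPa.
Required area A = F/σ_allow = 89200/33.51 = 2662 mm².
t = A/w = 2662/158 = 16.85 mm.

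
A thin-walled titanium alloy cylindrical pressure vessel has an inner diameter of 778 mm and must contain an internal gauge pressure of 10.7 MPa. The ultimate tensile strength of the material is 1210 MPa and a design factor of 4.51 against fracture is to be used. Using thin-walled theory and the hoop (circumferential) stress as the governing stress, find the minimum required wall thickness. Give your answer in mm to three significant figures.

σ_allow = 1210/4.51 = 268.3 MPa.
Hoop stress σ_h = pD/(2t), so t = pD/(2σ_allow) = 10.7×778/(2×268.3) = 15.51 mm.

t = 15.5 mm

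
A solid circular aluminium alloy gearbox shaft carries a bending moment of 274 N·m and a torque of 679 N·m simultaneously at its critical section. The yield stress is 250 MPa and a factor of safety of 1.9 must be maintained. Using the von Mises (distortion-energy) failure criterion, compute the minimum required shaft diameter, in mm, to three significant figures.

d = 36.9 mm

σ_allow = σ_y/n = 250/1.9 = 131.6 MPa.
For a solid shaft σ_b = 32M/(πd³) and τ = 16T/(πd³), so the von Mises stress is σ' = (16/πd³)·√(4M²+3T²).
√(4M²+3T²) = √(4×(274000)² + 3×(679000)²) = 1.297×10^6 N·mm.
d³ = 16×1.297×10^6/(π×131.6) = 50220 mm³.
d = 36.89 mm.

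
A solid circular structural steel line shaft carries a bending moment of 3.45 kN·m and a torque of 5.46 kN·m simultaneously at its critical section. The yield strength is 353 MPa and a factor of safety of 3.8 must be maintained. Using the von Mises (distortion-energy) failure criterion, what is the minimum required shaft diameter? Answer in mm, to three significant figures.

d = 86.3 mm

σ_allow = σ_y/n = 353/3.8 = 92.89 MPa.
For a solid shaft σ_b = 32M/(πd³) and τ = 16T/(πd³), so the von Mises stress is σ' = (16/πd³)·√(4M²+3T²).
√(4M²+3T²) = √(4×(3.450×10^6)² + 3×(5.460×10^6)²) = 1.171×10^7 N·mm.
d³ = 16×1.171×10^7/(π×92.89) = 641800 mm³.
d = 86.26 mm.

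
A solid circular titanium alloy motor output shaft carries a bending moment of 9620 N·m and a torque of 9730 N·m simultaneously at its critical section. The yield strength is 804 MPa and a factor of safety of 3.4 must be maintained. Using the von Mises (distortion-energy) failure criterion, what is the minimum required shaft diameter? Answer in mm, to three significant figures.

σ_allow = σ_y/n = 804/3.4 = 236.5 MPa.
For a solid shaft σ_b = 32M/(πd³) and τ = 16T/(πd³), so the von Mises stress is σ' = (16/πd³)·√(4M²+3T²).
√(4M²+3T²) = √(4×(9.620×10^6)² + 3×(9.730×10^6)²) = 2.558×10^7 N·mm.
d³ = 16×2.558×10^7/(π×236.5) = 550900 mm³.
d = 81.98 mm.

d = 82.0 mm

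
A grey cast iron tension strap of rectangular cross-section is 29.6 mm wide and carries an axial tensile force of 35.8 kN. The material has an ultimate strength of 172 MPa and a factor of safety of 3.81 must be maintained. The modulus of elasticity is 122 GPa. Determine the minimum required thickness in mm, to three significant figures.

t = 26.8 mm

σ_allow = 172/3.81 = 45.14 MPa.
Required area A = F/σ_allow = 35800/45.14 = 793.0 mm².
t = A/w = 793.0/29.6 = 26.79 mm.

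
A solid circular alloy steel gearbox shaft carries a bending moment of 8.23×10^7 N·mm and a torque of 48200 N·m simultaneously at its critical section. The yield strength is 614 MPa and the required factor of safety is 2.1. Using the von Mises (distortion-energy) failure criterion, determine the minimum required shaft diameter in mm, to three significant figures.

d = 148 mm

σ_allow = σ_y/n = 614/2.1 = 292.4 MPa.
For a solid shaft σ_b = 32M/(πd³) and τ = 16T/(πd³), so the von Mises stress is σ' = (16/πd³)·√(4M²+3T²).
√(4M²+3T²) = √(4×(8.230×10^7)² + 3×(4.820×10^7)²) = 1.846×10^8 N·mm.
d³ = 16×1.846×10^8/(π×292.4) = 3.215×10^6 mm³.
d = 147.6 mm.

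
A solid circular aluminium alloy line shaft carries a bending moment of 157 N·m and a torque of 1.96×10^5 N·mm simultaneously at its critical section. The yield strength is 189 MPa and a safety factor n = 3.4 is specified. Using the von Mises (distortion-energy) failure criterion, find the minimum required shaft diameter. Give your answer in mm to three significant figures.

d = 34.9 mm

σ_allow = σ_y/n = 189/3.4 = 55.59 MPa.
For a solid shaft σ_b = 32M/(πd³) and τ = 16T/(πd³), so the von Mises stress is σ' = (16/πd³)·√(4M²+3T²).
√(4M²+3T²) = √(4×(157000)² + 3×(196000)²) = 462400 N·mm.
d³ = 16×462400/(π×55.59) = 42370 mm³.
d = 34.86 mm.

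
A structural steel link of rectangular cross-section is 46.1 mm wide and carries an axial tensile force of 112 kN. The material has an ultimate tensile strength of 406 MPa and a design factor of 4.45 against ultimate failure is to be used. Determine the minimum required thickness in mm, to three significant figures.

σ_allow = 406/4.45 = 91.24 MPa.
Required area A = F/σ_allow = 112000/91.24 = 1228 mm².
t = A/w = 1228/46.1 = 26.63 mm.

t = 26.6 mm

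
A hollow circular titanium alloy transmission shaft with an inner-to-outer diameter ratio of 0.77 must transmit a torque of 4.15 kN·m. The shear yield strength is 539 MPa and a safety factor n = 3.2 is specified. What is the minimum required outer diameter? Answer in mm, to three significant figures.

τ_allow = 539/3.2 = 168.4 MPa.
For a hollow shaft τ = 16T/[πd_o³(1−k⁴)] with k = 0.77, so 1−k⁴ = 0.6485.
d_o³ = 16T/[π τ_allow (1−k⁴)] = 16×4150000/(π×168.4×0.6485) = 193500 mm³.
d_o = 57.84 mm.

d_o = 57.8 mm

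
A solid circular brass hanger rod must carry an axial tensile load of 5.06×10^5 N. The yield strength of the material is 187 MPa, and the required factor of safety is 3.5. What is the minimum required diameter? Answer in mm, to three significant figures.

d = 110 mm

Allowable stress σ_allow = 187/3.5 = 53.43 MPa.
Required area A = F/σ_allow = 506000/53.43 = 9471 mm².
A = πd²/4 → d = √(4A/π) = 109.8 mm.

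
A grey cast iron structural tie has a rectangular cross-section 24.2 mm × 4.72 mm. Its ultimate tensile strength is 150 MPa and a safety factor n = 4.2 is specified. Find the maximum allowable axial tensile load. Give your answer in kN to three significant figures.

σ_allow = 150/4.2 = 35.71 MPa.
A = 24.2×4.72 = 114.2 mm².
F_allow = σ_allow × A = 35.71×114.2 = 4079 N.

F_allow = 4.08 kN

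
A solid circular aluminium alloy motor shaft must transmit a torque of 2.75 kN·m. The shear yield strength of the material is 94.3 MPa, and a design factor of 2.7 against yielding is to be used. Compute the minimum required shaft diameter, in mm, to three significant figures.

Allowable shear stress τ_allow = 94.3/2.7 = 34.93 MPa.
For a solid shaft τ = 16T/(πd³), so d³ = 16T/(π τ_allow) = 16×2750000/(π×34.93) = 401000 mm³.
d = (401000)^(1/3) = 73.74 mm.

d = 73.7 mm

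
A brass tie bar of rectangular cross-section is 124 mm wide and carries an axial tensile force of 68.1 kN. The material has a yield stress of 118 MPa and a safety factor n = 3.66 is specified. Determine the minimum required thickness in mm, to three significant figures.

t = 17.0 mm

σ_allow = 118/3.66 = 32.24 MPa.
Required area A = F/σ_allow = 68100/32.24 = 2112 mm².
t = A/w = 2112/124 = 17.03 mm.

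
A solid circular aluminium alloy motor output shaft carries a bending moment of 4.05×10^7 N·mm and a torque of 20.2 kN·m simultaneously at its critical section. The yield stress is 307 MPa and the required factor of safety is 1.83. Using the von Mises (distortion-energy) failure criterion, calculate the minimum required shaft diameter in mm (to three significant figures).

d = 139 mm

σ_allow = σ_y/n = 307/1.83 = 167.8 MPa.
For a solid shaft σ_b = 32M/(πd³) and τ = 16T/(πd³), so the von Mises stress is σ' = (16/πd³)·√(4M²+3T²).
√(4M²+3T²) = √(4×(4.050×10^7)² + 3×(2.020×10^7)²) = 8.823×10^7 N·mm.
d³ = 16×8.823×10^7/(π×167.8) = 2.679×10^6 mm³.
d = 138.9 mm.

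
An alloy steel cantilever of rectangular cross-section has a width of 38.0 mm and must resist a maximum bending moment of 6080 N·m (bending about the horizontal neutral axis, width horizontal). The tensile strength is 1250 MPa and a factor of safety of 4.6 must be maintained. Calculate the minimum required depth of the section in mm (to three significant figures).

h = 59.4 mm

σ_allow = 1250/4.6 = 271.7 MPa.
For a rectangular section σ = 6M/(bh²), so h² = 6M/(b σ_allow) = 6×6080000/(38.0×271.7) = 3533 mm².
h = 59.44 mm.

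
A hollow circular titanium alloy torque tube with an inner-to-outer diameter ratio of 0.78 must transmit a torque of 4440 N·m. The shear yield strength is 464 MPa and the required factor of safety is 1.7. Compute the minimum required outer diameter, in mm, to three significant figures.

τ_allow = 464/1.7 = 272.9 MPa.
For a hollow shaft τ = 16T/[πd_o³(1−k⁴)] with k = 0.78, so 1−k⁴ = 0.6298.
d_o³ = 16T/[π τ_allow (1−k⁴)] = 16×4440000/(π×272.9×0.6298) = 131500 mm³.
d_o = 50.86 mm.

d_o = 50.9 mm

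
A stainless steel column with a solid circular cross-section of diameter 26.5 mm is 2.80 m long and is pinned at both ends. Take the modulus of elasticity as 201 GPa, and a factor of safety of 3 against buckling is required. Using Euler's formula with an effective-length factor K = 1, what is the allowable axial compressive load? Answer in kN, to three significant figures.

I = πd⁴/64 = π×26.5⁴/64 = 24210 mm⁴.
Effective length L_e = KL = 1×2.80 m = 2800 mm.
Euler critical load P_cr = π²EI/L_e² = π²×201000×24210/2800² = 6125 N.
P_allow = P_cr/n = 6125/3 = 2042 N.

P_allow = 2.04 kN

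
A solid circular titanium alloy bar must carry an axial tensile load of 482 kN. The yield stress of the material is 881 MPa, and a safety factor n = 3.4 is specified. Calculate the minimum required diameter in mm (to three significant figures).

d = 48.7 mm

Allowable stress σ_allow = 881/3.4 = 259.1 MPa.
Required area A = F/σ_allow = 482000/259.1 = 1860 mm².
A = πd²/4 → d = √(4A/π) = 48.67 mm.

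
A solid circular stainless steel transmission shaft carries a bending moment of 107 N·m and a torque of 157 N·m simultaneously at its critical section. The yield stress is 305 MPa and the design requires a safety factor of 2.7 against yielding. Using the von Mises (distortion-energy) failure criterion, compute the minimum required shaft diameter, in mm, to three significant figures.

σ_allow = σ_y/n = 305/2.7 = 113.0 MPa.
For a solid shaft σ_b = 32M/(πd³) and τ = 16T/(πd³), so the von Mises stress is σ' = (16/πd³)·√(4M²+3T²).
√(4M²+3T²) = √(4×(107000)² + 3×(157000)²) = 346000 N·mm.
d³ = 16×346000/(π×113.0) = 15600 mm³.
d = 24.99 mm.

d = 25.0 mm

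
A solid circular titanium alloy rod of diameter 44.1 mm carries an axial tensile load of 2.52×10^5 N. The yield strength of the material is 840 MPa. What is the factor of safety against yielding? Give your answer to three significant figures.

A = πd²/4 = 1527 mm².
σ = F/A = 252000/1527 = 165.0 MPa.
n = 840/165.0 = 5.092.

n = 5.09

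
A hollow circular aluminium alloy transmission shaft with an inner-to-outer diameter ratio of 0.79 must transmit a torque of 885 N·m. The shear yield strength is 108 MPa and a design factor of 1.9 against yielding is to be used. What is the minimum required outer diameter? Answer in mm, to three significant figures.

τ_allow = 108/1.9 = 56.84 MPa.
For a hollow shaft τ = 16T/[πd_o³(1−k⁴)] with k = 0.79, so 1−k⁴ = 0.6105.
d_o³ = 16T/[π τ_allow (1−k⁴)] = 16×885000/(π×56.84×0.6105) = 129900 mm³.
d_o = 50.64 mm.

d_o = 50.6 mm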